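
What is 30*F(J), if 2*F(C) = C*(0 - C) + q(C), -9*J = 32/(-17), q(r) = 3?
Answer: 346015/7803 ≈ 44.344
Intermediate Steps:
J = 32/153 (J = -32/(9*(-17)) = -32*(-1)/(9*17) = -⅑*(-32/17) = 32/153 ≈ 0.20915)
F(C) = 3/2 - C²/2 (F(C) = (C*(0 - C) + 3)/2 = (C*(-C) + 3)/2 = (-C² + 3)/2 = (3 - C²)/2 = 3/2 - C²/2)
30*F(J) = 30*(3/2 - (32/153)²/2) = 30*(3/2 - ½*1024/23409) = 30*(3/2 - 512/23409) = 30*(69203/46818) = 346015/7803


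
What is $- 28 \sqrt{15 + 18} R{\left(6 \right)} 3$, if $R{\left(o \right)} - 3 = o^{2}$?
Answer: $- 3276 \sqrt{33} \approx -18819.0$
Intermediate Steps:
$R{\left(o \right)} = 3 + o^{2}$
$- 28 \sqrt{15 + 18} R{\left(6 \right)} 3 = - 28 \sqrt{15 + 18} \left(3 + 6^{2}\right) 3 = - 28 \sqrt{33} \left(3 + 36\right) 3 = - 28 \sqrt{33} \cdot 39 \cdot 3 = - 28 \sqrt{33} \cdot 117 = - 3276 \sqrt{33}$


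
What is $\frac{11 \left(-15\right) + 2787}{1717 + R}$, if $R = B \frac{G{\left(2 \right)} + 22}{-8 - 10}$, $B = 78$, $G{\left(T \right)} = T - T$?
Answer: $\frac{7866}{4865} \approx 1.6169$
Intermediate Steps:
$G{\left(T \right)} = 0$
$R = - \frac{286}{3}$ ($R = 78 \frac{0 + 22}{-8 - 10} = 78 \frac{22}{-18} = 78 \cdot 22 \left(- \frac{1}{18}\right) = 78 \left(- \frac{11}{9}\right) = - \frac{286}{3} \approx -95.333$)
$\frac{11 \left(-15\right) + 2787}{1717 + R} = \frac{11 \left(-15\right) + 2787}{1717 - \frac{286}{3}} = \frac{-165 + 2787}{\frac{4865}{3}} = 2622 \cdot \frac{3}{4865} = \frac{7866}{4865}$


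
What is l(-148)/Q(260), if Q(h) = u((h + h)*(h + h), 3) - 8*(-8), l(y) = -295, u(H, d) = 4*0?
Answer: -295/64 ≈ -4.6094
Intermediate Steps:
u(H, d) = 0
Q(h) = 64 (Q(h) = 0 - 8*(-8) = 0 + 64 = 64)
l(-148)/Q(260) = -295/64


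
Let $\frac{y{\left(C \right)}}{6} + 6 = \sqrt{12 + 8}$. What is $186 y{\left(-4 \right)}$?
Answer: $-6696 + 2232 \sqrt{5} \approx -1705.1$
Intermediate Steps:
$y{\left(C \right)} = -36 + 12 \sqrt{5}$ ($y{\left(C \right)} = -36 + 6 \sqrt{12 + 8} = -36 + 6 \sqrt{20} = -36 + 6 \cdot 2 \sqrt{5} = -36 + 12 \sqrt{5}$)
$186 y{\left(-4 \right)} = 186 \left(-36 + 12 \sqrt{5}\right) = -6696 + 2232 \sqrt{5}$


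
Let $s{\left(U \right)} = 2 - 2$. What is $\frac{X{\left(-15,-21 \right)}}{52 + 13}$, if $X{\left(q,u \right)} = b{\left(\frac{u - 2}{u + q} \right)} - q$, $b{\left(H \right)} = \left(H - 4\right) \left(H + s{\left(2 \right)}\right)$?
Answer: $\frac{16657}{84240} \approx 0.19773$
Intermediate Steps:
$s{\left(U \right)} = 0$ ($s{\left(U \right)} = 2 - 2 = 0$)
$b{\left(H \right)} = H \left(-4 + H\right)$ ($b{\left(H \right)} = \left(H - 4\right) \left(H + 0\right) = \left(-4 + H\right) H = H \left(-4 + H\right)$)
$X{\left(q,u \right)} = - q + \frac{\left(-4 + \frac{-2 + u}{q + u}\right) \left(-2 + u\right)}{q + u}$ ($X{\left(q,u \right)} = \frac{u - 2}{u + q} \left(-4 + \frac{u - 2}{u + q}\right) - q = \frac{-2 + u}{q + u} \left(-4 + \frac{-2 + u}{q + u}\right) - q = \frac{\left(-4 + \frac{-2 + u}{q + u}\right) \left(-2 + u\right)}{q + u} - q = - q + \frac{\left(-4 + \frac{-2 + u}{q + u}\right) \left(-2 + u\right)}{q + u}$)
$\frac{X{\left(-15,-21 \right)}}{52 + 13} = \frac{\frac{1}{\left(-15 - 21\right)^{2}} \left(\left(-2 - 21\right)^{2} - - 15 \left(-15 - 21\right)^{2} + 4 \left(2 - -21\right) \left(-15 - 21\right)\right)}{52 + 13} = \frac{\frac{1}{1296} \left(\left(-23\right)^{2} - - 15 \left(-36\right)^{2} + 4 \left(2 + 21\right) \left(-36\right)\right)}{65} = \frac{\frac{1}{1296} \left(529 - \left(-15\right) 1296 + 4 \cdot 23 \left(-36\right)\right)}{65} = \frac{\frac{1}{1296} \left(529 + 19440 - 3312\right)}{65} = \frac{\frac{1}{1296} \cdot 16657}{65} = \frac{1}{65} \cdot \frac{16657}{1296} = \frac{16657}{84240}$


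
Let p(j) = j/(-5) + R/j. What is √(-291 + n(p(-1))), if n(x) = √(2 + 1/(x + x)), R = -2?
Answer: √(-140844 + 154*√22)/22 ≈ 17.015*I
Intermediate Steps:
p(j) = -2/j - j/5 (p(j) = j/(-5) - 2/j = j*(-⅕) - 2/j = -j/5 - 2/j = -2/j - j/5)
n(x) = √(2 + 1/(2*x))
√(-291 + n(p(-1))) = √(-291 + √(8 + 2/(-2/(-1) - ⅕*(-1)))/2) = √(-291 + √(8 + 2/(-2*(-1) + ⅕))/2) = √(-291 + √(8 + 2/(2 + ⅕))/2) = √(-291 + √(8 + 2/(11/5))/2) = √(-291 + √(8 + 2*(5/11))/2) = √(-291 + √(8 + 10/11)/2) = √(-291 + √(98/11)/2) = √(-291 + (7*√22/11)/2) = √(-291 + 7*√22/22)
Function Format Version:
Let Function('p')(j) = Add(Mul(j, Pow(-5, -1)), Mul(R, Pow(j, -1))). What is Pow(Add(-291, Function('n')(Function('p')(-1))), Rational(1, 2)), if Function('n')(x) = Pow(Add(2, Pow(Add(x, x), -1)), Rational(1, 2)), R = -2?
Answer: Mul(Rational(1, 22), Pow(Add(-140844, Mul(154, Pow(22, Rational(1, 2)))), Rational(1, 2))) ≈ Mul(17.015, I)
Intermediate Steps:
Function('p')(j) = Add(Mul(-2, Pow(j, -1)), Mul(Rational(-1, 5), j)) (Function('p')(j) = Add(Mul(j, Pow(-5, -1)), Mul(-2, Pow(j, -1))) = Add(Mul(j, Rational(-1, 5)), Mul(-2, Pow(j, -1))) = Add(Mul(Rational(-1, 5), j), Mul(-2, Pow(j, -1))) = Add(Mul(-2, Pow(j, -1)), Mul(Rational(-1, 5), j)))
Function('n')(x) = Pow(Add(2, Mul(Rational(1, 2), Pow(x, -1))), Rational(1, 2)) (Function('n')(x) = Pow(Add(2, Pow(Mul(2, x), -1)), Rational(1, 2)) = Pow(Add(2, Mul(Rational(1, 2), Pow(x, -1))), Rational(1, 2)))
Pow(Add(-291, Function('n')(Function('p')(-1))), Rational(1, 2)) = Pow(Add(-291, Mul(Rational(1, 2), Pow(Add(8, Mul(2, Pow(Add(Mul(-2, Pow(-1, -1)), Mul(Rational(-1, 5), -1)), -1))), Rational(1, 2)))), Rational(1, 2)) = Pow(Add(-291, Mul(Rational(1, 2), Pow(Add(8, Mul(2, Pow(Add(Mul(-2, -1), Rational(1, 5)), -1))), Rational(1, 2)))), Rational(1, 2)) = Pow(Add(-291, Mul(Rational(1, 2), Pow(Add(8, Mul(2, Pow(Add(2, Rational(1, 5)), -1))), Rational(1, 2)))), Rational(1, 2)) = Pow(Add(-291, Mul(Rational(1, 2), Pow(Add(8, Mul(2, Pow(Rational(11, 5), -1))), Rational(1, 2)))), Rational(1, 2)) = Pow(Add(-291, Mul(Rational(1, 2), Pow(Add(8, Mul(2, Rational(5, 11))), Rational(1, 2)))), Rational(1, 2)) = Pow(Add(-291, Mul(Rational(1, 2), Pow(Add(8, Rational(10, 11)), Rational(1, 2)))), Rational(1, 2)) = Pow(Add(-291, Mul(Rational(1, 2), Pow(Rational(98, 11), Rational(1, 2)))), Rational(1, 2)) = Pow(Add(-291, Mul(Rational(1, 2), Mul(Rational(7, 11), Pow(22, Rational(1, 2))))), Rational(1, 2)) = Pow(Add(-291, Mul(Rational(7, 22), Pow(22, Rational(1, 2)))), Rational(1, 2))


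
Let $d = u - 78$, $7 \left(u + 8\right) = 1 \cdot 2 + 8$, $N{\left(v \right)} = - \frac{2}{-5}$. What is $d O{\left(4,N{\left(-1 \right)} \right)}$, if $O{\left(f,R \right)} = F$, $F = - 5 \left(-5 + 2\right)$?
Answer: $- \frac{8880}{7} \approx -1268.6$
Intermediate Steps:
$N{\left(v \right)} = \frac{2}{5}$ ($N{\left(v \right)} = \left(-2\right) \left(- \frac{1}{5}\right) = \frac{2}{5}$)
$u = - \frac{46}{7}$ ($u = -8 + \frac{1 \cdot 2 + 8}{7} = -8 + \frac{2 + 8}{7} = -8 + \frac{1}{7} \cdot 10 = -8 + \frac{10}{7} = - \frac{46}{7} \approx -6.5714$)
$F = 15$ ($F = \left(-5\right) \left(-3\right) = 15$)
$O{\left(f,R \right)} = 15$
$d = - \frac{592}{7}$ ($d = - \frac{46}{7} - 78 = - \frac{592}{7} \approx -84.571$)
$d O{\left(4,N{\left(-1 \right)} \right)} = \left(- \frac{592}{7}\right) 15 = - \frac{8880}{7}$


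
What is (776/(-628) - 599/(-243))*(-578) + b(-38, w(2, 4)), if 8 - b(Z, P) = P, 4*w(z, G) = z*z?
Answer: -26841721/38151 ≈ -703.57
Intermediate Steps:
w(z, G) = z²/4 (w(z, G) = (z*z)/4 = z²/4)
b(Z, P) = 8 - P
(776/(-628) - 599/(-243))*(-578) + b(-38, w(2, 4)) = (776/(-628) - 599/(-243))*(-578) + (8 - 2²/4) = (776*(-1/628) - 599*(-1/243))*(-578) + (8 - 4/4) = (-194/157 + 599/243)*(-578) + (8 - 1*1) = (46901/38151)*(-578) + (8 - 1) = -27108778/38151 + 7 = -26841721/38151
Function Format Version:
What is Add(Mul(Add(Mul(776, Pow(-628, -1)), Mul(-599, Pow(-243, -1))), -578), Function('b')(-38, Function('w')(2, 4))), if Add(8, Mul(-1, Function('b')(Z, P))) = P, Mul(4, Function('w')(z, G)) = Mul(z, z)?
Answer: Rational(-26841721, 38151) ≈ -703.57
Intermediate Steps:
Function('w')(z, G) = Mul(Rational(1, 4), Pow(z, 2)) (Function('w')(z, G) = Mul(Rational(1, 4), Mul(z, z)) = Mul(Rational(1, 4), Pow(z, 2)))
Function('b')(Z, P) = Add(8, Mul(-1, P))
Add(Mul(Add(Mul(776, Pow(-628, -1)), Mul(-599, Pow(-243, -1))), -578), Function('b')(-38, Function('w')(2, 4))) = Add(Mul(Add(Mul(776, Pow(-628, -1)), Mul(-599, Pow(-243, -1))), -578), Add(8, Mul(-1, Mul(Rational(1, 4), Pow(2, 2))))) = Add(Mul(Add(Mul(776, Rational(-1, 628)), Mul(-599, Rational(-1, 243))), -578), Add(8, Mul(-1, Mul(Rational(1, 4), 4)))) = Add(Mul(Add(Rational(-194, 157), Rational(599, 243)), -578), Add(8, Mul(-1, 1))) = Add(Mul(Rational(46901, 38151), -578), Add(8, -1)) = Add(Rational(-27108778, 38151), 7) = Rational(-26841721, 38151)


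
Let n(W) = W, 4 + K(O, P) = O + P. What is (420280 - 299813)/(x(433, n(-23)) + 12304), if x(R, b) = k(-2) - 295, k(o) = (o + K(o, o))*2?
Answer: 120467/11989 ≈ 10.048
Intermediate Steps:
K(O, P) = -4 + O + P (K(O, P) = -4 + (O + P) = -4 + O + P)
k(o) = -8 + 6*o (k(o) = (o + (-4 + o + o))*2 = (o + (-4 + 2*o))*2 = (-4 + 3*o)*2 = -8 + 6*o)
x(R, b) = -315 (x(R, b) = (-8 + 6*(-2)) - 295 = (-8 - 12) - 295 = -20 - 295 = -315)
(420280 - 299813)/(x(433, n(-23)) + 12304) = (420280 - 299813)/(-315 + 12304) = 120467/11989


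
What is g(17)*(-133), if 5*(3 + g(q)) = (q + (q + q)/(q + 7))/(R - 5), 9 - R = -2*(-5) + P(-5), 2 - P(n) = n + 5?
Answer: 220913/480 ≈ 460.24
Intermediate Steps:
P(n) = -3 - n (P(n) = 2 - (n + 5) = 2 - (5 + n) = 2 + (-5 - n) = -3 - n)
R = -3 (R = 9 - (-2*(-5) + (-3 - 1*(-5))) = 9 - (10 + (-3 + 5)) = 9 - (10 + 2) = 9 - 1*12 = 9 - 12 = -3)
g(q) = -3 - q/40 - q/(20*(7 + q)) (g(q) = -3 + ((q + (q + q)/(q + 7))/(-3 - 5))/5 = -3 + ((q + (2*q)/(7 + q))/(-8))/5 = -3 + ((q + 2*q/(7 + q))*(-⅛))/5 = -3 + (-q/8 - q/(4*(7 + q)))/5 = -3 + (-q/40 - q/(20*(7 + q))) = -3 - q/40 - q/(20*(7 + q)))
g(17)*(-133) = ((-840 - 1*17² - 129*17)/(40*(7 + 17)))*(-133) = ((1/40)*(-840 - 1*289 - 2193)/24)*(-133) = ((1/40)*(1/24)*(-840 - 289 - 2193))*(-133) = ((1/40)*(1/24)*(-3322))*(-133) = -1661/480*(-133) = 220913/480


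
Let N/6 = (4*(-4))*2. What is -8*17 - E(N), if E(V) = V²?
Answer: -37000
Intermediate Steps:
N = -192 (N = 6*((4*(-4))*2) = 6*(-16*2) = 6*(-32) = -192)
-8*17 - E(N) = -8*17 - 1*(-192)² = -136 - 1*36864 = -136 - 36864 = -37000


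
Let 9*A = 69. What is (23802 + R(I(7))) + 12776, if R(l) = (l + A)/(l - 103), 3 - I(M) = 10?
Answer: 6035369/165 ≈ 36578.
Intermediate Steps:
A = 23/3 (A = (1/9)*69 = 23/3 ≈ 7.6667)
I(M) = -7 (I(M) = 3 - 1*10 = 3 - 10 = -7)
R(l) = (23/3 + l)/(-103 + l) (R(l) = (l + 23/3)/(l - 103) = (23/3 + l)/(-103 + l))
(23802 + R(I(7))) + 12776 = (23802 + (23/3 - 7)/(-103 - 7)) + 12776 = (23802 + (2/3)/(-110)) + 12776 = (23802 - 1/110*2/3) + 12776 = (23802 - 1/165) + 12776 = 3927329/165 + 12776 = 6035369/165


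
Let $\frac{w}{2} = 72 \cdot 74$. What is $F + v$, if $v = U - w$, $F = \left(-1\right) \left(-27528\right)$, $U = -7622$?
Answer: $9250$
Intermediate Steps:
$w = 10656$ ($w = 2 \cdot 72 \cdot 74 = 2 \cdot 5328 = 10656$)
$F = 27528$
$v = -18278$ ($v = -7622 - 10656 = -18278$)
$F + v = 27528 - 18278 = 9250$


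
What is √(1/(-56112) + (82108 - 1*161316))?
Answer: I*√15586929174579/14028 ≈ 281.44*I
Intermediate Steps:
√(1/(-56112) + (82108 - 1*161316)) = √(-1/56112 + (82108 - 161316)) = √(-1/56112 - 79208) = √(-4444519297/56112) = I*√15586929174579/14028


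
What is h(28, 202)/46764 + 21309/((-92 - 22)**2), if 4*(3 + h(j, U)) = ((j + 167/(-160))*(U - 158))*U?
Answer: 3944163863/1350544320 ≈ 2.9204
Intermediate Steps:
h(j, U) = -3 + U*(-158 + U)*(-167/160 + j)/4 (h(j, U) = -3 + (((j + 167/(-160))*(U - 158))*U)/4 = -3 + (((j + 167*(-1/160))*(-158 + U))*U)/4 = -3 + (((j - 167/160)*(-158 + U))*U)/4 = -3 + (((-167/160 + j)*(-158 + U))*U)/4 = -3 + (((-158 + U)*(-167/160 + j))*U)/4 = -3 + (U*(-158 + U)*(-167/160 + j))/4 = -3 + U*(-158 + U)*(-167/160 + j)/4)
h(28, 202)/46764 + 21309/((-92 - 22)**2) = (-3 - 167/640*202**2 + (13193/320)*202 - 79/2*202*28 + (1/4)*28*202**2)/46764 + 21309/((-92 - 22)**2) = (-3 - 167/640*40804 + 1332493/160 - 223412 + (1/4)*28*40804)*(1/46764) + 21309/((-114)**2) = (-3 - 1703567/160 + 1332493/160 - 223412 + 285628)*(1/46764) + 21309/12996 = (4791503/80)*(1/46764) + 21309*(1/12996) = 4791503/3741120 + 7103/4332 = 3944163863/1350544320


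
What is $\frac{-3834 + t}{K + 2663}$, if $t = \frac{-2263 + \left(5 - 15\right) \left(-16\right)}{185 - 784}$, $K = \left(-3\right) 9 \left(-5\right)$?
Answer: $- \frac{2294463}{1676002} \approx -1.369$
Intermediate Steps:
$K = 135$ ($K = \left(-27\right) \left(-5\right) = 135$)
$t = \frac{2103}{599}$ ($t = \frac{-2263 - -160}{-599} = \left(-2263 + 160\right) \left(- \frac{1}{599}\right) = \left(-2103\right) \left(- \frac{1}{599}\right) = \frac{2103}{599} \approx 3.5109$)
$\frac{-3834 + t}{K + 2663} = \frac{-3834 + \frac{2103}{599}}{135 + 2663} = - \frac{2294463}{599 \cdot 2798} = \left(- \frac{2294463}{599}\right) \frac{1}{2798} = - \frac{2294463}{1676002}$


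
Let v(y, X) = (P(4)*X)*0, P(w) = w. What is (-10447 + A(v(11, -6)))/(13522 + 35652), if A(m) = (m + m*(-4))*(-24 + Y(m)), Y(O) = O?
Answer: -10447/49174 ≈ -0.21245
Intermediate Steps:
v(y, X) = 0 (v(y, X) = (4*X)*0 = 0)
A(m) = -3*m*(-24 + m) (A(m) = (m + m*(-4))*(-24 + m) = (m - 4*m)*(-24 + m) = (-3*m)*(-24 + m) = -3*m*(-24 + m))
(-10447 + A(v(11, -6)))/(13522 + 35652) = (-10447 + 3*0*(24 - 1*0))/(13522 + 35652) = (-10447 + 3*0*(24 + 0))/49174 = (-10447 + 3*0*24)*(1/49174) = (-10447 + 0)*(1/49174) = -10447*1/49174 = -10447/49174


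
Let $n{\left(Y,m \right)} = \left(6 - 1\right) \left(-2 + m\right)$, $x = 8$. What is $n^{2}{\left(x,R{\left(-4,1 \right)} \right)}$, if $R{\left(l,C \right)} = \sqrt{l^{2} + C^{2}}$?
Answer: $525 - 100 \sqrt{17} \approx 112.69$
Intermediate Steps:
$R{\left(l,C \right)} = \sqrt{C^{2} + l^{2}}$
$n{\left(Y,m \right)} = -10 + 5 m$ ($n{\left(Y,m \right)} = 5 \left(-2 + m\right) = -10 + 5 m$)
$n^{2}{\left(x,R{\left(-4,1 \right)} \right)} = \left(-10 + 5 \sqrt{1^{2} + \left(-4\right)^{2}}\right)^{2} = \left(-10 + 5 \sqrt{1 + 16}\right)^{2} = \left(-10 + 5 \sqrt{17}\right)^{2}$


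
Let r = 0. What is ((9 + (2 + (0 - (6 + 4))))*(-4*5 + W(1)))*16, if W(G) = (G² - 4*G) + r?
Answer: -368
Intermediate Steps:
W(G) = G² - 4*G (W(G) = (G² - 4*G) + 0 = G² - 4*G)
((9 + (2 + (0 - (6 + 4))))*(-4*5 + W(1)))*16 = ((9 + (2 + (0 - (6 + 4))))*(-4*5 + 1*(-4 + 1)))*16 = ((9 + (2 + (0 - 1*10)))*(-20 + 1*(-3)))*16 = ((9 + (2 + (0 - 10)))*(-20 - 3))*16 = ((9 + (2 - 10))*(-23))*16 = ((9 - 8)*(-23))*16 = (1*(-23))*16 = -23*16 = -368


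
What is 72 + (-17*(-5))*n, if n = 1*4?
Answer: 412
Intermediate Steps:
n = 4
72 + (-17*(-5))*n = 72 - 17*(-5)*4 = 72 + 85*4 = 72 + 340 = 412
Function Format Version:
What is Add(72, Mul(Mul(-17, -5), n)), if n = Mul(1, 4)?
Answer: 412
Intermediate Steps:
n = 4
Add(72, Mul(Mul(-17, -5), n)) = Add(72, Mul(Mul(-17, -5), 4)) = Add(72, Mul(85, 4)) = Add(72, 340) = 412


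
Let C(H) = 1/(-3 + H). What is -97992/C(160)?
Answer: -15384744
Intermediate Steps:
-97992/C(160) = -97992/(1/(-3 + 160)) = -97992/(1/157) = -97992/1/157 = -97992*157 = -15384744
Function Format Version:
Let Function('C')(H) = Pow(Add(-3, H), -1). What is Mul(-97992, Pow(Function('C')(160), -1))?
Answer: -15384744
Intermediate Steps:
Mul(-97992, Pow(Function('C')(160), -1)) = Mul(-97992, Pow(Pow(Add(-3, 160), -1), -1)) = Mul(-97992, Pow(Pow(157, -1), -1)) = Mul(-97992, Pow(Rational(1, 157), -1)) = Mul(-97992, 157) = -15384744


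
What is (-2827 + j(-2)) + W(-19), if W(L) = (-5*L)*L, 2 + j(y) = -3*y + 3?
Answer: -4625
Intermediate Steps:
j(y) = 1 - 3*y (j(y) = -2 + (-3*y + 3) = -2 + (3 - 3*y) = 1 - 3*y)
W(L) = -5*L²
(-2827 + j(-2)) + W(-19) = (-2827 + (1 - 3*(-2))) - 5*(-19)² = (-2827 + (1 + 6)) - 5*361 = (-2827 + 7) - 1805 = -2820 - 1805 = -4625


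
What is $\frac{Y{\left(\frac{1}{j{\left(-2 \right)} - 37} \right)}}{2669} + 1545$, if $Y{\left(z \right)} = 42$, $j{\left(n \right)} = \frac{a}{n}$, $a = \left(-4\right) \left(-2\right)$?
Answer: $\frac{4123647}{2669} \approx 1545.0$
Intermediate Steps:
$a = 8$
$j{\left(n \right)} = \frac{8}{n}$
$\frac{Y{\left(\frac{1}{j{\left(-2 \right)} - 37} \right)}}{2669} + 1545 = \frac{42}{2669} + 1545 = \frac{4123647}{2669}$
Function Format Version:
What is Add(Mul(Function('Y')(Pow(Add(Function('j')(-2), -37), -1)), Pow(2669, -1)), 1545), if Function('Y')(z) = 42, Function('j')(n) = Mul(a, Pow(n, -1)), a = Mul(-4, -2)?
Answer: Rational(4123647, 2669) ≈ 1545.0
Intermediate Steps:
a = 8
Function('j')(n) = Mul(8, Pow(n, -1))
Add(Mul(Function('Y')(Pow(Add(Function('j')(-2), -37), -1)), Pow(2669, -1)), 1545) = Add(Mul(42, Pow(2669, -1)), 1545) = Add(Mul(42, Rational(1, 2669)), 1545) = Add(Rational(42, 2669), 1545) = Rational(4123647, 2669)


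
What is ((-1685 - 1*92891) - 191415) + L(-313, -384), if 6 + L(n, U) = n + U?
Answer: -286694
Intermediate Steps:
L(n, U) = -6 + U + n (L(n, U) = -6 + (n + U) = -6 + (U + n) = -6 + U + n)
((-1685 - 1*92891) - 191415) + L(-313, -384) = ((-1685 - 1*92891) - 191415) + (-6 - 384 - 313) = ((-1685 - 92891) - 191415) - 703 = (-94576 - 191415) - 703 = -285991 - 703 = -286694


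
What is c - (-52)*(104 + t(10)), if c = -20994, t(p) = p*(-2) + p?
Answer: -16106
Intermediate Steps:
t(p) = -p (t(p) = -2*p + p = -p)
c - (-52)*(104 + t(10)) = -20994 - (-52)*(104 - 1*10) = -20994 - (-52)*(104 - 10) = -20994 - (-52)*94 = -20994 - 1*(-4888) = -20994 + 4888 = -16106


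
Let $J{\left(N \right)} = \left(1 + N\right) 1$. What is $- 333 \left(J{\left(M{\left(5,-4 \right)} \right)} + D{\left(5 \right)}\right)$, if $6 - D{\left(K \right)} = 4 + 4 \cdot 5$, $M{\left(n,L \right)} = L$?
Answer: $6993$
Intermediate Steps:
$D{\left(K \right)} = -18$ ($D{\left(K \right)} = 6 - \left(4 + 4 \cdot 5\right) = 6 - \left(4 + 20\right) = 6 - 24 = -18$)
$J{\left(N \right)} = 1 + N$
$- 333 \left(J{\left(M{\left(5,-4 \right)} \right)} + D{\left(5 \right)}\right) = - 333 \left(\left(1 - 4\right) - 18\right) = - 333 \left(-3 - 18\right) = \left(-333\right) \left(-21\right) = 6993$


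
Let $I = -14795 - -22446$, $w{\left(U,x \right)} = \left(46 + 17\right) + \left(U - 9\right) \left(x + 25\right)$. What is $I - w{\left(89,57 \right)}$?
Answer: $1028$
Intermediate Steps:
$w{\left(U,x \right)} = 63 + \left(-9 + U\right) \left(25 + x\right)$
$I = 7651$ ($I = -14795 + 22446 = 7651$)
$I - w{\left(89,57 \right)} = 7651 - \left(-162 - 513 + 25 \cdot 89 + 89 \cdot 57\right) = 7651 - \left(-162 - 513 + 2225 + 5073\right) = 7651 - 6623 = 1028$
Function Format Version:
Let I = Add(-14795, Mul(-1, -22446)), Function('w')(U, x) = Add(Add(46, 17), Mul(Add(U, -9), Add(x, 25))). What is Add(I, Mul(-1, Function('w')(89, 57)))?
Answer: 1028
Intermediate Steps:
Function('w')(U, x) = Add(63, Mul(Add(-9, U), Add(25, x)))
I = 7651 (I = Add(-14795, 22446) = 7651)
Add(I, Mul(-1, Function('w')(89, 57))) = Add(7651, Mul(-1, Add(-162, Mul(-9, 57), Mul(25, 89), Mul(89, 57)))) = Add(7651, Mul(-1, Add(-162, -513, 2225, 5073))) = Add(7651, Mul(-1, 6623)) = Add(7651, -6623) = 1028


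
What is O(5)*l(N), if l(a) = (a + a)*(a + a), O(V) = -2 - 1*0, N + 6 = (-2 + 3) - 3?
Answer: -512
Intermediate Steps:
N = -8 (N = -6 + ((-2 + 3) - 3) = -6 + (1 - 3) = -6 - 2 = -8)
O(V) = -2 (O(V) = -2 + 0 = -2)
l(a) = 4*a² (l(a) = (2*a)*(2*a) = 4*a²)
O(5)*l(N) = -8*(-8)² = -8*64 = -2*256 = -512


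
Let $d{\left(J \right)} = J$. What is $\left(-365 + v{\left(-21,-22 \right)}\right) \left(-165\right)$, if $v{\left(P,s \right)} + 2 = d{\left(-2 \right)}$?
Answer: $60885$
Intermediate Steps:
$v{\left(P,s \right)} = -4$ ($v{\left(P,s \right)} = -2 - 2 = -4$)
$\left(-365 + v{\left(-21,-22 \right)}\right) \left(-165\right) = \left(-365 - 4\right) \left(-165\right) = \left(-369\right) \left(-165\right) = 60885$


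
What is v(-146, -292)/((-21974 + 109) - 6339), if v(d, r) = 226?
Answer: -113/14102 ≈ -0.0080130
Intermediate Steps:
v(-146, -292)/((-21974 + 109) - 6339) = 226/((-21974 + 109) - 6339) = 226/(-21865 - 6339) = 226/(-28204) = 226*(-1/28204) = -113/14102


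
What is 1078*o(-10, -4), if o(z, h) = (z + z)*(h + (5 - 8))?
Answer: 150920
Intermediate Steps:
o(z, h) = 2*z*(-3 + h) (o(z, h) = (2*z)*(h - 3) = (2*z)*(-3 + h) = 2*z*(-3 + h))
1078*o(-10, -4) = 1078*(2*(-10)*(-3 - 4)) = 1078*(2*(-10)*(-7)) = 1078*140 = 150920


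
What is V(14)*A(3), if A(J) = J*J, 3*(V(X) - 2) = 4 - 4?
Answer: 18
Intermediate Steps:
V(X) = 2 (V(X) = 2 + (4 - 4)/3 = 2 + (1/3)*0 = 2 + 0 = 2)
A(J) = J**2
V(14)*A(3) = 2*3**2 = 2*9 = 18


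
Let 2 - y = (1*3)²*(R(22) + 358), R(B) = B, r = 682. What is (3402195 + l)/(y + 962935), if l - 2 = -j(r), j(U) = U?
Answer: 261655/73809 ≈ 3.5450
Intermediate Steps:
y = -3418 (y = 2 - (1*3)²*(22 + 358) = 2 - 3²*380 = 2 - 9*380 = 2 - 1*3420 = 2 - 3420 = -3418)
l = -680 (l = 2 - 1*682 = 2 - 682 = -680)
(3402195 + l)/(y + 962935) = (3402195 - 680)/(-3418 + 962935) = 3401515/959517 = 3401515*(1/959517) = 261655/73809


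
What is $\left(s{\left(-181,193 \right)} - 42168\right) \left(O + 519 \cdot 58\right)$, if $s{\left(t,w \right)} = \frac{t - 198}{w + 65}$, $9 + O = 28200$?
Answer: $- \frac{211403897613}{86} \approx -2.4582 \cdot 10^{9}$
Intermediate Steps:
$O = 28191$ ($O = -9 + 28200 = 28191$)
$s{\left(t,w \right)} = \frac{-198 + t}{65 + w}$
$\left(s{\left(-181,193 \right)} - 42168\right) \left(O + 519 \cdot 58\right) = \left(\frac{-198 - 181}{65 + 193} - 42168\right) \left(28191 + 519 \cdot 58\right) = \left(\frac{1}{258} \left(-379\right) - 42168\right) \left(28191 + 30102\right) = \left(\frac{1}{258} \left(-379\right) - 42168\right) 58293 = \left(- \frac{379}{258} - 42168\right) 58293 = \left(- \frac{10879723}{258}\right) 58293 = - \frac{211403897613}{86}$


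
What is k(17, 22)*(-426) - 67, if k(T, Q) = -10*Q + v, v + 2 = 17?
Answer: 87263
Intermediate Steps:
v = 15 (v = -2 + 17 = 15)
k(T, Q) = 15 - 10*Q (k(T, Q) = -10*Q + 15 = 15 - 10*Q)
k(17, 22)*(-426) - 67 = (15 - 10*22)*(-426) - 67 = (15 - 220)*(-426) - 67 = -205*(-426) - 67 = 87330 - 67 = 87263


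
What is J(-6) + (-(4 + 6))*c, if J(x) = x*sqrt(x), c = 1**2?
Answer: -10 - 6*I*sqrt(6) ≈ -10.0 - 14.697*I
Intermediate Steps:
c = 1
J(x) = x**(3/2)
J(-6) + (-(4 + 6))*c = (-6)**(3/2) - (4 + 6)*1 = -6*I*sqrt(6) - 1*10*1 = -6*I*sqrt(6) - 10*1 = -6*I*sqrt(6) - 10 = -10 - 6*I*sqrt(6)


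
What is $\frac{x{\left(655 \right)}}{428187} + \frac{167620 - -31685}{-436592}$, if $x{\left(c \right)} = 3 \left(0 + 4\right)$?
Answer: $- \frac{28444856977}{62314339568} \approx -0.45647$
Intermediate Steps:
$x{\left(c \right)} = 12$ ($x{\left(c \right)} = 3 \cdot 4 = 12$)
$\frac{x{\left(655 \right)}}{428187} + \frac{167620 - -31685}{-436592} = \frac{12}{428187} + \frac{167620 - -31685}{-436592} = 12 \cdot \frac{1}{428187} + \left(167620 + 31685\right) \left(- \frac{1}{436592}\right) = \frac{4}{142729} + 199305 \left(- \frac{1}{436592}\right) = \frac{4}{142729} - \frac{199305}{436592} = - \frac{28444856977}{62314339568}$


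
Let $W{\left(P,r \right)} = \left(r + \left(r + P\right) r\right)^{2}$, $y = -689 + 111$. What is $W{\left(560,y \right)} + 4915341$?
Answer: $101465617$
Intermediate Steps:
$y = -578$
$W{\left(P,r \right)} = \left(r + r \left(P + r\right)\right)^{2}$ ($W{\left(P,r \right)} = \left(r + \left(P + r\right) r\right)^{2} = \left(r + r \left(P + r\right)\right)^{2}$)
$W{\left(560,y \right)} + 4915341 = \left(-578\right)^{2} \left(1 + 560 - 578\right)^{2} + 4915341 = 334084 \left(-17\right)^{2} + 4915341 = 334084 \cdot 289 + 4915341 = 96550276 + 4915341 = 101465617$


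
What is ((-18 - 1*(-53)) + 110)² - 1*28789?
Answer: -7764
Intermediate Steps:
((-18 - 1*(-53)) + 110)² - 1*28789 = ((-18 + 53) + 110)² - 28789 = (35 + 110)² - 28789 = 145² - 28789 = 21025 - 28789 = -7764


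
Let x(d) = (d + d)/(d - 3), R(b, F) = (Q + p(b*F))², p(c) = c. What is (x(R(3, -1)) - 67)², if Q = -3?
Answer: 508369/121 ≈ 4201.4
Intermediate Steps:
R(b, F) = (-3 + F*b)² (R(b, F) = (-3 + b*F)² = (-3 + F*b)²)
x(d) = 2*d/(-3 + d) (x(d) = (2*d)/(-3 + d) = 2*d/(-3 + d))
(x(R(3, -1)) - 67)² = (2*(-3 - 1*3)²/(-3 + (-3 - 1*3)²) - 67)² = (2*(-3 - 3)²/(-3 + (-3 - 3)²) - 67)² = (2*(-6)²/(-3 + (-6)²) - 67)² = (2*36/(-3 + 36) - 67)² = (2*36/33 - 67)² = (2*36*(1/33) - 67)² = (24/11 - 67)² = (-713/11)² = 508369/121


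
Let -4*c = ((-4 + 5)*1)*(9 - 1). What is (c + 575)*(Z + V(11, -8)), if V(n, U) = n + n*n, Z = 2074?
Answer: 1264038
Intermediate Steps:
V(n, U) = n + n**2
c = -2 (c = -(-4 + 5)*1*(9 - 1)/4 = -1*1*8/4 = -8/4 = -1/4*8 = -2)
(c + 575)*(Z + V(11, -8)) = (-2 + 575)*(2074 + 11*(1 + 11)) = 573*(2074 + 11*12) = 573*(2074 + 132) = 573*2206 = 1264038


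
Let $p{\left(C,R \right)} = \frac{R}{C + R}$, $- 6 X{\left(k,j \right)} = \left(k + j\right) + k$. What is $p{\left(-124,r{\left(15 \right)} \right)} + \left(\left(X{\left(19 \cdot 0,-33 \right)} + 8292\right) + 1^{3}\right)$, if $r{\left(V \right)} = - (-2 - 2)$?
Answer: $\frac{124477}{15} \approx 8298.5$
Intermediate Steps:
$X{\left(k,j \right)} = - \frac{k}{3} - \frac{j}{6}$ ($X{\left(k,j \right)} = - \frac{\left(k + j\right) + k}{6} = - \frac{\left(j + k\right) + k}{6} = - \frac{j + 2 k}{6} = - \frac{k}{3} - \frac{j}{6}$)
$r{\left(V \right)} = 4$ ($r{\left(V \right)} = - (-2 - 2) = \left(-1\right) \left(-4\right) = 4$)
$p{\left(-124,r{\left(15 \right)} \right)} + \left(\left(X{\left(19 \cdot 0,-33 \right)} + 8292\right) + 1^{3}\right) = \frac{4}{-124 + 4} + \left(\left(\left(- \frac{19 \cdot 0}{3} - - \frac{11}{2}\right) + 8292\right) + 1^{3}\right) = \frac{4}{-120} + \left(\left(\left(\left(- \frac{1}{3}\right) 0 + \frac{11}{2}\right) + 8292\right) + 1\right) = 4 \left(- \frac{1}{120}\right) + \left(\left(\left(0 + \frac{11}{2}\right) + 8292\right) + 1\right) = - \frac{1}{30} + \left(\left(\frac{11}{2} + 8292\right) + 1\right) = - \frac{1}{30} + \left(\frac{16595}{2} + 1\right) = - \frac{1}{30} + \frac{16597}{2} = \frac{124477}{15}$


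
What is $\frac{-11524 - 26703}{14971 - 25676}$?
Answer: $\frac{38227}{10705} \approx 3.5709$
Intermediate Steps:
$\frac{-11524 - 26703}{14971 - 25676} = - \frac{38227}{-10705} = \left(-38227\right) \left(- \frac{1}{10705}\right) = \frac{38227}{10705}$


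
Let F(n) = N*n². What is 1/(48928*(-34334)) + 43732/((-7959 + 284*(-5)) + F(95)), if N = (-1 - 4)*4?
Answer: -73465122498743/318976583711808 ≈ -0.23032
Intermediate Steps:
N = -20 (N = -5*4 = -20)
F(n) = -20*n²
1/(48928*(-34334)) + 43732/((-7959 + 284*(-5)) + F(95)) = 1/(48928*(-34334)) + 43732/((-7959 + 284*(-5)) - 20*95²) = (1/48928)*(-1/34334) + 43732/((-7959 - 1420) - 20*9025) = -1/1679893952 + 43732/(-9379 - 180500) = -1/1679893952 + 43732/(-189879) = -1/1679893952 + 43732*(-1/189879) = -1/1679893952 - 43732/189879 = -73465122498743/318976583711808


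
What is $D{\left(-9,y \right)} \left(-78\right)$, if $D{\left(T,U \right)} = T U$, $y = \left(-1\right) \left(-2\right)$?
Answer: $1404$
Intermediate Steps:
$y = 2$
$D{\left(-9,y \right)} \left(-78\right) = \left(-9\right) 2 \left(-78\right) = \left(-18\right) \left(-78\right) = 1404$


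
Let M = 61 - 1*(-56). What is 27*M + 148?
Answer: 3307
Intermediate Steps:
M = 117 (M = 61 + 56 = 117)
27*M + 148 = 27*117 + 148 = 3159 + 148 = 3307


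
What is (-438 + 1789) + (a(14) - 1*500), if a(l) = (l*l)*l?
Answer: 3595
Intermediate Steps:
a(l) = l³ (a(l) = l²*l = l³)
(-438 + 1789) + (a(14) - 1*500) = (-438 + 1789) + (14³ - 1*500) = 1351 + (2744 - 500) = 1351 + 2244 = 3595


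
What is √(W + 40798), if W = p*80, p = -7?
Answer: √40238 ≈ 200.59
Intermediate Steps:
W = -560 (W = -7*80 = -560)
√(W + 40798) = √(-560 + 40798) = √40238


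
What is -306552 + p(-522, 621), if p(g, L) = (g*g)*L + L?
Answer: 168906633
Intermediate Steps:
p(g, L) = L + L*g**2 (p(g, L) = g**2*L + L = L*g**2 + L = L + L*g**2)
-306552 + p(-522, 621) = -306552 + 621*(1 + (-522)**2) = -306552 + 621*(1 + 272484) = -306552 + 621*272485 = -306552 + 169213185 = 168906633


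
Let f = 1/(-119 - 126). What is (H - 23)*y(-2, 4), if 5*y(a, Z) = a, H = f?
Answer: 11272/1225 ≈ 9.2016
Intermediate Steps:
f = -1/245 (f = 1/(-245) = -1/245 ≈ -0.0040816)
H = -1/245 ≈ -0.0040816
y(a, Z) = a/5
(H - 23)*y(-2, 4) = (-1/245 - 23)*((⅕)*(-2)) = -5636/245*(-⅖) = 11272/1225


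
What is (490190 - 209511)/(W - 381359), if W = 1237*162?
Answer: -280679/180965 ≈ -1.5510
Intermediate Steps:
W = 200394
(490190 - 209511)/(W - 381359) = (490190 - 209511)/(200394 - 381359) = 280679/(-180965) = 280679*(-1/180965) = -280679/180965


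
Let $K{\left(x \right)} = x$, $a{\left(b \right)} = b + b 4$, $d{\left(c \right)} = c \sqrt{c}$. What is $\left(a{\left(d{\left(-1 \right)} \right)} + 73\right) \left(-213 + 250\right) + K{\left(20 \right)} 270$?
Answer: $8101 - 185 i \approx 8101.0 - 185.0 i$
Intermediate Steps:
$d{\left(c \right)} = c^{\frac{3}{2}}$
$a{\left(b \right)} = 5 b$ ($a{\left(b \right)} = b + 4 b = 5 b$)
$\left(a{\left(d{\left(-1 \right)} \right)} + 73\right) \left(-213 + 250\right) + K{\left(20 \right)} 270 = \left(5 \left(-1\right)^{\frac{3}{2}} + 73\right) \left(-213 + 250\right) + 20 \cdot 270 = \left(5 \left(- i\right) + 73\right) 37 + 5400 = \left(- 5 i + 73\right) 37 + 5400 = \left(73 - 5 i\right) 37 + 5400 = \left(2701 - 185 i\right) + 5400 = 8101 - 185 i$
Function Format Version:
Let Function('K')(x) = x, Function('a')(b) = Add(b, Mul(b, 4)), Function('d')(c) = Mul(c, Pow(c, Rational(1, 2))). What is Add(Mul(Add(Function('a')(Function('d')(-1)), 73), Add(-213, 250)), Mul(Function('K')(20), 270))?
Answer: Add(8101, Mul(-185, I)) ≈ Add(8101.0, Mul(-185.00, I))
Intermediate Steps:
Function('d')(c) = Pow(c, Rational(3, 2))
Function('a')(b) = Mul(5, b) (Function('a')(b) = Add(b, Mul(4, b)) = Mul(5, b))
Add(Mul(Add(Function('a')(Function('d')(-1)), 73), Add(-213, 250)), Mul(Function('K')(20), 270)) = Add(Mul(Add(Mul(5, Pow(-1, Rational(3, 2))), 73), Add(-213, 250)), Mul(20, 270)) = Add(Mul(Add(Mul(5, Mul(-1, I)), 73), 37), 5400) = Add(Mul(Add(Mul(-5, I), 73), 37), 5400) = Add(Mul(Add(73, Mul(-5, I)), 37), 5400) = Add(Add(2701, Mul(-185, I)), 5400) = Add(8101, Mul(-185, I))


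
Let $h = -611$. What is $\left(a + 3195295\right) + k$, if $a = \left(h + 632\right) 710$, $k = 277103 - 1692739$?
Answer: $1794569$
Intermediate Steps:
$k = -1415636$
$a = 14910$ ($a = \left(-611 + 632\right) 710 = 21 \cdot 710 = 14910$)
$\left(a + 3195295\right) + k = \left(14910 + 3195295\right) - 1415636 = 3210205 - 1415636 = 1794569$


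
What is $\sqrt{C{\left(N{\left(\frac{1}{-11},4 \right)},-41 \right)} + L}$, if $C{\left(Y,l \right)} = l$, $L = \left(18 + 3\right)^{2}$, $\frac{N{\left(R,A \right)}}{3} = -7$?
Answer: $20$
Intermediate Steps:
$N{\left(R,A \right)} = -21$ ($N{\left(R,A \right)} = 3 \left(-7\right) = -21$)
$L = 441$ ($L = 21^{2} = 441$)
$\sqrt{C{\left(N{\left(\frac{1}{-11},4 \right)},-41 \right)} + L} = \sqrt{-41 + 441} = \sqrt{400} = 20$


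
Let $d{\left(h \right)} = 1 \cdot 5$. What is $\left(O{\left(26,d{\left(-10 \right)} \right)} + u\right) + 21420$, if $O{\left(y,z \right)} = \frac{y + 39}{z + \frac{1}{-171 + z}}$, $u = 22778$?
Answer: $\frac{36650932}{829} \approx 44211.0$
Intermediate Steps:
$d{\left(h \right)} = 5$
$O{\left(y,z \right)} = \frac{39 + y}{z + \frac{1}{-171 + z}}$
$\left(O{\left(26,d{\left(-10 \right)} \right)} + u\right) + 21420 = \left(\frac{-6669 - 4446 + 39 \cdot 5 + 26 \cdot 5}{1 + 5^{2} - 855} + 22778\right) + 21420 = \left(\frac{-6669 - 4446 + 195 + 130}{1 + 25 - 855} + 22778\right) + 21420 = \left(\frac{1}{-829} \left(-10790\right) + 22778\right) + 21420 = \left(\left(- \frac{1}{829}\right) \left(-10790\right) + 22778\right) + 21420 = \left(\frac{10790}{829} + 22778\right) + 21420 = \frac{18893752}{829} + 21420 = \frac{36650932}{829}$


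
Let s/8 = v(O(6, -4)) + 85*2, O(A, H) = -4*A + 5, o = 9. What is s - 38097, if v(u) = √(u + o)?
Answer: -36737 + 8*I*√10 ≈ -36737.0 + 25.298*I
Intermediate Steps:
O(A, H) = 5 - 4*A
v(u) = √(9 + u) (v(u) = √(u + 9) = √(9 + u))
s = 1360 + 8*I*√10 (s = 8*(√(9 + (5 - 4*6)) + 85*2) = 8*(√(9 + (5 - 24)) + 170) = 8*(√(9 - 19) + 170) = 8*(√(-10) + 170) = 8*(I*√10 + 170) = 8*(170 + I*√10) = 1360 + 8*I*√10 ≈ 1360.0 + 25.298*I)
s - 38097 = (1360 + 8*I*√10) - 38097 = -36737 + 8*I*√10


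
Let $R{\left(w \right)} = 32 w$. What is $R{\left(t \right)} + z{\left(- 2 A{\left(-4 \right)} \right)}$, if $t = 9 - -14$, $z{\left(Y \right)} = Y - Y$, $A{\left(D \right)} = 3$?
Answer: $736$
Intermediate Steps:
$z{\left(Y \right)} = 0$
$t = 23$ ($t = 9 + 14 = 23$)
$R{\left(t \right)} + z{\left(- 2 A{\left(-4 \right)} \right)} = 32 \cdot 23 + 0 = 736 + 0 = 736$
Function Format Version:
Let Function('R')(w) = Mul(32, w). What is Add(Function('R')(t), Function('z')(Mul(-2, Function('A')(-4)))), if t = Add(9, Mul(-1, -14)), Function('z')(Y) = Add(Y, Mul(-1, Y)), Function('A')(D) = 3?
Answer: 736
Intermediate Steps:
Function('z')(Y) = 0
t = 23 (t = Add(9, 14) = 23)
Add(Function('R')(t), Function('z')(Mul(-2, Function('A')(-4)))) = Add(Mul(32, 23), 0) = Add(736, 0) = 736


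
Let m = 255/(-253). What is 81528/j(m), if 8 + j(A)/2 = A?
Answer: -239844/53 ≈ -4525.4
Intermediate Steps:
m = -255/253 (m = 255*(-1/253) = -255/253 ≈ -1.0079)
j(A) = -16 + 2*A
81528/j(m) = 81528/(-16 + 2*(-255/253)) = 81528/(-16 - 510/253) = 81528/(-4558/253) = 81528*(-253/4558) = -239844/53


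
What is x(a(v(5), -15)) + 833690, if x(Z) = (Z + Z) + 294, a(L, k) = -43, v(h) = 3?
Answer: 833898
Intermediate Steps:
x(Z) = 294 + 2*Z (x(Z) = 2*Z + 294 = 294 + 2*Z)
x(a(v(5), -15)) + 833690 = (294 + 2*(-43)) + 833690 = (294 - 86) + 833690 = 208 + 833690 = 833898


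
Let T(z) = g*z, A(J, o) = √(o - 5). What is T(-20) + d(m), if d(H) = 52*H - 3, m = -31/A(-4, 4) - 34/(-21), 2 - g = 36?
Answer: 15985/21 + 1612*I ≈ 761.19 + 1612.0*I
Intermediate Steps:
g = -34 (g = 2 - 1*36 = 2 - 36 = -34)
A(J, o) = √(-5 + o)
m = 34/21 + 31*I (m = -31/√(-5 + 4) - 34/(-21) = -31*(-I) - 34*(-1/21) = -31*(-I) + 34/21 = -(-31)*I + 34/21 = 31*I + 34/21 = 34/21 + 31*I ≈ 1.619 + 31.0*I)
d(H) = -3 + 52*H
T(z) = -34*z
T(-20) + d(m) = -34*(-20) + (-3 + 52*(34/21 + 31*I)) = 680 + (-3 + (1768/21 + 1612*I)) = 680 + (1705/21 + 1612*I) = 15985/21 + 1612*I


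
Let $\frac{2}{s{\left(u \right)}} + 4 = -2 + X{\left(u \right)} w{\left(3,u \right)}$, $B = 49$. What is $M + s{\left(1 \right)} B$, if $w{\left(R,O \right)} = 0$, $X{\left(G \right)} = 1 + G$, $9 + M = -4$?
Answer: $- \frac{88}{3} \approx -29.333$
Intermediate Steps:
$M = -13$ ($M = -9 - 4 = -13$)
$s{\left(u \right)} = - \frac{1}{3}$ ($s{\left(u \right)} = \frac{2}{-4 + \left(-2 + \left(1 + u\right) 0\right)} = \frac{2}{-4 + \left(-2 + 0\right)} = \frac{2}{-4 - 2} = \frac{2}{-6} = 2 \left(- \frac{1}{6}\right) = - \frac{1}{3}$)
$M + s{\left(1 \right)} B = -13 - \frac{49}{3} = - \frac{88}{3}$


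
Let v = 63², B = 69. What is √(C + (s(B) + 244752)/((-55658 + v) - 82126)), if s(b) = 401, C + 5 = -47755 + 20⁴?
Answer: √2009787617065305/133815 ≈ 335.02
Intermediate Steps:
C = 112240 (C = -5 + (-47755 + 20⁴) = -5 + (-47755 + 160000) = -5 + 112245 = 112240)
v = 3969
√(C + (s(B) + 244752)/((-55658 + v) - 82126)) = √(112240 + (401 + 244752)/((-55658 + 3969) - 82126)) = √(112240 + 245153/(-51689 - 82126)) = √(112240 + 245153/(-133815)) = √(112240 + 245153*(-1/133815)) = √(112240 - 245153/133815) = √(15019150447/133815) = √2009787617065305/133815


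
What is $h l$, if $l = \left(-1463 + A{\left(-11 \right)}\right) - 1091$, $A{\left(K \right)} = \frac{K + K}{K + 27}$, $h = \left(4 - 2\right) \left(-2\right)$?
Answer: $\frac{20443}{2} \approx 10222.0$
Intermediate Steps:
$h = -4$ ($h = 2 \left(-2\right) = -4$)
$A{\left(K \right)} = \frac{2 K}{27 + K}$
$l = - \frac{20443}{8}$ ($l = \left(-1463 + 2 \left(-11\right) \frac{1}{27 - 11}\right) - 1091 = \left(-1463 + 2 \left(-11\right) \frac{1}{16}\right) - 1091 = \left(-1463 - \frac{11}{8}\right) - 1091 = - \frac{11715}{8} - 1091 = - \frac{20443}{8} \approx -2555.4$)
$h l = \left(-4\right) \left(- \frac{20443}{8}\right) = \frac{20443}{2}$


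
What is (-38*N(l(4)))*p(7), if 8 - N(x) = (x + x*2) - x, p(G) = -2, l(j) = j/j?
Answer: 456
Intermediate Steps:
l(j) = 1
N(x) = 8 - 2*x (N(x) = 8 - ((x + x*2) - x) = 8 - ((x + 2*x) - x) = 8 - (3*x - x) = 8 - 2*x)
(-38*N(l(4)))*p(7) = -38*(8 - 2*1)*(-2) = -38*(8 - 2)*(-2) = -38*6*(-2) = -228*(-2) = 456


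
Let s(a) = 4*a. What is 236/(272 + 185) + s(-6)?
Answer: -10732/457 ≈ -23.484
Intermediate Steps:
236/(272 + 185) + s(-6) = 236/(272 + 185) + 4*(-6) = 236/457 - 24 = -10732/457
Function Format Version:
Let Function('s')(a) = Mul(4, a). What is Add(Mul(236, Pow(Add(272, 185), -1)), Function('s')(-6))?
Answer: Rational(-10732, 457) ≈ -23.484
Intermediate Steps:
Add(Mul(236, Pow(Add(272, 185), -1)), Function('s')(-6)) = Add(Mul(236, Pow(Add(272, 185), -1)), Mul(4, -6)) = Add(Mul(236, Pow(457, -1)), -24) = Add(Mul(236, Rational(1, 457)), -24) = Add(Rational(236, 457), -24) = Rational(-10732, 457)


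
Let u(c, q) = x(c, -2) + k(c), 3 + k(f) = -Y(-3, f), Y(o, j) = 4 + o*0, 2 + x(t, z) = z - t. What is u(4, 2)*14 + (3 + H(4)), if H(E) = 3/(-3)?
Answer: -208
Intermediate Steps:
x(t, z) = -2 + z - t (x(t, z) = -2 + (z - t) = -2 + z - t)
Y(o, j) = 4 (Y(o, j) = 4 + 0 = 4)
k(f) = -7 (k(f) = -3 - 1*4 = -3 - 4 = -7)
u(c, q) = -11 - c (u(c, q) = (-2 - 2 - c) - 7 = (-4 - c) - 7 = -11 - c)
H(E) = -1 (H(E) = 3*(-1/3) = -1)
u(4, 2)*14 + (3 + H(4)) = (-11 - 1*4)*14 + (3 - 1) = (-11 - 4)*14 + 2 = -15*14 + 2 = -210 + 2 = -208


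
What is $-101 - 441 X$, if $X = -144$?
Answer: $63403$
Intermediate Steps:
$-101 - 441 X = -101 - -63504 = -101 + 63504 = 63403$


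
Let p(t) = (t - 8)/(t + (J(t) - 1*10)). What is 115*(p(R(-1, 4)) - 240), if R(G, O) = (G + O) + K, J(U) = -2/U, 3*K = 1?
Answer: -3000350/109 ≈ -27526.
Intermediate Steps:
K = ⅓ (K = (⅓)*1 = ⅓ ≈ 0.33333)
R(G, O) = ⅓ + G + O (R(G, O) = (G + O) + ⅓ = ⅓ + G + O)
p(t) = (-8 + t)/(-10 + t - 2/t) (p(t) = (t - 8)/(t + (-2/t - 1*10)) = (-8 + t)/(t + (-2/t - 10)) = (-8 + t)/(t + (-10 - 2/t)) = (-8 + t)/(-10 + t - 2/t))
115*(p(R(-1, 4)) - 240) = 115*(-(⅓ - 1 + 4)*(-8 + (⅓ - 1 + 4))/(2 - (⅓ - 1 + 4)*(-10 + (⅓ - 1 + 4))) - 240) = 115*(-1*10/3*(-8 + 10/3)/(2 - 1*10/3*(-10 + 10/3)) - 240) = 115*(-1*10/3*(-14/3)/(2 - 1*10/3*(-20/3)) - 240) = 115*(-1*10/3*(-14/3)/(2 + 200/9) - 240) = 115*(-1*10/3*(-14/3)/218/9 - 240) = 115*(-1*10/3*9/218*(-14/3) - 240) = 115*(70/109 - 240) = 115*(-26090/109) = -3000350/109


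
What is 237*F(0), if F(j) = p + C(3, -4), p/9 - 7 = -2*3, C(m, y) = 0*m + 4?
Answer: 3081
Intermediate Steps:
C(m, y) = 4 (C(m, y) = 0 + 4 = 4)
p = 9 (p = 63 + 9*(-2*3) = 63 + 9*(-6) = 63 - 54 = 9)
F(j) = 13 (F(j) = 9 + 4 = 13)
237*F(0) = 237*13 = 3081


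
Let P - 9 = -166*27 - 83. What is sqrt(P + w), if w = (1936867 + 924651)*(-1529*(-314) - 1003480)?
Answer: 124*I*sqrt(97401413) ≈ 1.2238e+6*I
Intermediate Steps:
P = -4556 (P = 9 + (-166*27 - 83) = 9 + (-4482 - 83) = 9 - 4565 = -4556)
w = -1497644121732 (w = 2861518*(-139*(-3454) - 1003480) = 2861518*(480106 - 1003480) = 2861518*(-523374) = -1497644121732)
sqrt(P + w) = sqrt(-4556 - 1497644121732) = sqrt(-1497644126288) = 124*I*sqrt(97401413)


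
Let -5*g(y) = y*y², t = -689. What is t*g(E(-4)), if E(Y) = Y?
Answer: -44096/5 ≈ -8819.2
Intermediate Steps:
g(y) = -y³/5 (g(y) = -y*y²/5 = -y³/5)
t*g(E(-4)) = -(-689)*(-4)³/5 = -(-689)*(-64)/5 = -689*64/5 = -44096/5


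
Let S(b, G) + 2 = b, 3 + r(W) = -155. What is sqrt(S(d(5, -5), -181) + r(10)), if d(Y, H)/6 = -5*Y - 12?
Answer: I*sqrt(382) ≈ 19.545*I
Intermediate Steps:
d(Y, H) = -72 - 30*Y (d(Y, H) = 6*(-5*Y - 12) = 6*(-12 - 5*Y) = -72 - 30*Y)
r(W) = -158 (r(W) = -3 - 155 = -158)
S(b, G) = -2 + b
sqrt(S(d(5, -5), -181) + r(10)) = sqrt((-2 + (-72 - 30*5)) - 158) = sqrt((-2 + (-72 - 150)) - 158) = sqrt((-2 - 222) - 158) = sqrt(-224 - 158) = sqrt(-382) = I*sqrt(382)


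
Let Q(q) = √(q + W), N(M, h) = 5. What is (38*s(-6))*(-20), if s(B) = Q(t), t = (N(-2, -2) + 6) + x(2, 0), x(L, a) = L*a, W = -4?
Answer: -760*√7 ≈ -2010.8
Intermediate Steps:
t = 11 (t = (5 + 6) + 2*0 = 11 + 0 = 11)
Q(q) = √(-4 + q) (Q(q) = √(q - 4) = √(-4 + q))
s(B) = √7 (s(B) = √(-4 + 11) = √7)
(38*s(-6))*(-20) = (38*√7)*(-20) = -760*√7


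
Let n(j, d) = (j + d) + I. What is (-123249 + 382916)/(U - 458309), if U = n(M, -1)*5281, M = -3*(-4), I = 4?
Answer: -259667/379094 ≈ -0.68497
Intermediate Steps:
M = 12
n(j, d) = 4 + d + j (n(j, d) = (j + d) + 4 = (d + j) + 4 = 4 + d + j)
U = 79215 (U = (4 - 1 + 12)*5281 = 15*5281 = 79215)
(-123249 + 382916)/(U - 458309) = (-123249 + 382916)/(79215 - 458309) = 259667/(-379094) = 259667*(-1/379094) = -259667/379094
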